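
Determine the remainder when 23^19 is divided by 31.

Compute successive squares:
23^1 ≡ 23 (mod 31)
23^2 ≡ 23^2 = 529 ≡ 2 (mod 31)
23^4 ≡ 2^2 = 4 (mod 31)
23^8 ≡ 4^2 = 16 (mod 31)
23^16 ≡ 16^2 = 256 ≡ 8 (mod 31)
23^19 = 23^16 · 23^2 · 23^1 ≡ 8 · 2 · 23 (mod 31).
Accumulate the product:
8 · 2 = 16
16 · 23 = 368 ≡ 27

27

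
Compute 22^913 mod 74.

54

By square-and-multiply:
913 in binary is 1110010001, i.e. 913 = 512 + 256 + 128 + 16 + 1.
22^1 ≡ 22 (mod 74)
22^2 ≡ 22^2 = 484 ≡ 40 (mod 74)
22^4 ≡ 40^2 = 1600 ≡ 46 (mod 74)
22^8 ≡ 46^2 = 2116 ≡ 44 (mod 74)
22^16 ≡ 44^2 = 1936 ≡ 12 (mod 74)
22^32 ≡ 12^2 = 144 ≡ 70 (mod 74)
22^64 ≡ 70^2 = 4900 ≡ 16 (mod 74)
22^128 ≡ 16^2 = 256 ≡ 34 (mod 74)
22^256 ≡ 34^2 = 1156 ≡ 46 (mod 74)
22^512 ≡ 46^2 = 2116 ≡ 44 (mod 74)
22^913 = 22^512 · 22^256 · 22^128 · 22^16 · 22^1 ≡ 44 · 46 · 34 · 12 · 22 (mod 74).
Accumulate the product:
44 · 46 = 2024 ≡ 26
26 · 34 = 884 ≡ 70
70 · 12 = 840 ≡ 26
26 · 22 = 572 ≡ 54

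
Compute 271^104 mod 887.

243

Using repeated squaring:
104 in binary is 1101000, i.e. 104 = 64 + 32 + 8.
271^1 ≡ 271 (mod 887)
271^2 ≡ 271^2 = 73441 ≡ 707 (mod 887)
271^4 ≡ 707^2 = 499849 ≡ 468 (mod 887)
271^8 ≡ 468^2 = 219024 ≡ 822 (mod 887)
271^16 ≡ 822^2 = 675684 ≡ 677 (mod 887)
271^32 ≡ 677^2 = 458329 ≡ 637 (mod 887)
271^64 ≡ 637^2 = 405769 ≡ 410 (mod 887)
271^104 = 271^64 * 271^32 * 271^8 ≡ 410 * 637 * 822 (mod 887).
Accumulate the product:
410 * 637 = 261170 ≡ 392
392 * 822 = 322224 ≡ 243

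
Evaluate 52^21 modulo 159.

52^1 ≡ 52 (mod 159)
52^2 ≡ 52^2 = 2704 ≡ 1 (mod 159)
52^4 ≡ 1^2 = 1 (mod 159)
52^8 ≡ 1^2 = 1 (mod 159)
52^16 ≡ 1^2 = 1 (mod 159)
52^21 = 52^16 · 52^4 · 52^1 ≡ 1 · 1 · 52 (mod 159).
Accumulate the product:
1 · 1 = 1
1 · 52 = 52

52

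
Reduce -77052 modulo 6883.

-77052 = -12·6883 + 5544, so -77052 ≡ 5544 (mod 6883).

5544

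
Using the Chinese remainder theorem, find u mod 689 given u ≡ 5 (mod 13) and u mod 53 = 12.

330

13⁻¹ mod 53: 13·49 ≡ 1 (mod 53), so 13⁻¹ ≡ 49.
u = 5 + 13·((12 − 5)·49 mod 53) = 5 + 13·25 = 330.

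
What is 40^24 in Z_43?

24 in binary is 11000, i.e. 24 = 16 + 8.
40^1 ≡ 40 (mod 43)
40^2 ≡ 40^2 = 1600 ≡ 9 (mod 43)
40^4 ≡ 9^2 = 81 ≡ 38 (mod 43)
40^8 ≡ 38^2 = 1444 ≡ 25 (mod 43)
40^16 ≡ 25^2 = 625 ≡ 23 (mod 43)
40^24 = 40^16 · 40^8 ≡ 23 · 25 (mod 43).
23 · 25 = 575 ≡ 16 (mod 43).

16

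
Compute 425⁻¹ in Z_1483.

By the extended Euclidean algorithm:
1483 = 3·425 + 208
425 = 2·208 + 9
208 = 23·9 + 1
9 = 9·1 + 0
gcd(425, 1483) = 1, so the inverse exists.
Bézout: 1 = 47·1483 − 164·425.
So 425⁻¹ ≡ −164 ≡ 1319 (mod 1483).

1319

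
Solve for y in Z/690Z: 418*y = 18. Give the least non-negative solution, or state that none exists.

gcd(418, 690) = 2, and 2 | 18, so solutions exist.
Divide through by 2: 209*y = 9 (mod 345).
209⁻¹ ≡ 104 (mod 345).
y ≡ 104*9 ≡ 246 (mod 345).
The smallest non-negative solution is y = 246.

246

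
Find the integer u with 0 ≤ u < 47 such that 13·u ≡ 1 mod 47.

By the extended Euclidean algorithm:
47 = 3·13 + 8
13 = 1·8 + 5
8 = 1·5 + 3
5 = 1·3 + 2
3 = 1·2 + 1
2 = 2·1 + 0
gcd(13, 47) = 1, so the inverse exists.
Bézout: 1 = 5·47 − 18·13.
So 13⁻¹ ≡ −18 ≡ 29 (mod 47).

29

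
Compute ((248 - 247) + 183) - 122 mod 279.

248 - 247 = 1
1 + 183 = 184
184 - 122 = 62

62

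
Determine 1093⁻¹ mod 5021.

4874

5021 = 4*1093 + 649
1093 = 1*649 + 444
649 = 1*444 + 205
444 = 2*205 + 34
205 = 6*34 + 1
34 = 34*1 + 0
gcd(1093, 5021) = 1, so the inverse exists.
Back-substitute for 1:
1 = 1*205 − 6*34
  = −6*444 + 13*205
  = 13*649 − 19*444
  = −19*1093 + 32*649
  = 32*5021 − 147*1093
So 1093⁻¹ ≡ −147 ≡ 4874 (mod 5021).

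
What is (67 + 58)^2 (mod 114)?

7

67 + 58 = 125 ≡ 11 (mod 114)
(11)^2 ≡ 7 (mod 114)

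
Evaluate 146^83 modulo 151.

Using repeated squaring:
83 in binary is 1010011, i.e. 83 = 64 + 16 + 2 + 1.
146^1 ≡ 146 (mod 151)
146^2 ≡ 146^2 = 21316 ≡ 25 (mod 151)
146^4 ≡ 25^2 = 625 ≡ 21 (mod 151)
146^8 ≡ 21^2 = 441 ≡ 139 (mod 151)
146^16 ≡ 139^2 = 19321 ≡ 144 (mod 151)
146^32 ≡ 144^2 = 20736 ≡ 49 (mod 151)
146^64 ≡ 49^2 = 2401 ≡ 136 (mod 151)
146^83 = 146^64 · 146^16 · 146^2 · 146^1 ≡ 136 · 144 · 25 · 146 (mod 151).
Accumulate the product:
136 · 144 = 19584 ≡ 105
105 · 25 = 2625 ≡ 58
58 · 146 = 8468 ≡ 12

12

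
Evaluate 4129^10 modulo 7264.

By square-and-multiply:
4129^1 ≡ 4129 (mod 7264)
4129^2 ≡ 4129^2 = 17048641 ≡ 33 (mod 7264)
4129^4 ≡ 33^2 = 1089 (mod 7264)
4129^8 ≡ 1089^2 = 1185921 ≡ 1889 (mod 7264)
4129^10 = 4129^8 * 4129^2 ≡ 1889 * 33 (mod 7264).
1889 * 33 = 62337 ≡ 4225 (mod 7264).

4225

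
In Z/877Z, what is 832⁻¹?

838

Apply the Euclidean algorithm and back-substitute:
877 = 1×832 + 45
832 = 18×45 + 22
45 = 2×22 + 1
22 = 22×1 + 0
gcd(832, 877) = 1, so the inverse exists.
Bézout: 1 = 37×877 − 39×832.
So 832⁻¹ ≡ −39 ≡ 838 (mod 877).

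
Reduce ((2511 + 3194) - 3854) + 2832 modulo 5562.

4683

2511 + 3194 = 5705 ≡ 143 (mod 5562)
143 - 3854 = -3711 ≡ 1851 (mod 5562)
1851 + 2832 = 4683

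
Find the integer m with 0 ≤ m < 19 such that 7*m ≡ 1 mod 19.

11

19 = 2*7 + 5
7 = 1*5 + 2
5 = 2*2 + 1
2 = 2*1 + 0
gcd(7, 19) = 1, so the inverse exists.
Back-substitute for 1:
1 = 1*5 − 2*2
  = −2*7 + 3*5
  = 3*19 − 8*7
So 7⁻¹ ≡ −8 ≡ 11 (mod 19).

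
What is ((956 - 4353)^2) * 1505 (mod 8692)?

101

956 - 4353 = -3397 ≡ 5295 (mod 8692)
(5295)^2 ≡ 5325 (mod 8692)
5325 * 1505 = 8014125 ≡ 101 (mod 8692)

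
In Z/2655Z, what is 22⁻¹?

Apply the Euclidean algorithm and back-substitute:
2655 = 120×22 + 15
22 = 1×15 + 7
15 = 2×7 + 1
7 = 7×1 + 0
gcd(22, 2655) = 1, so the inverse exists.
Bézout: 1 = 3×2655 − 362×22.
So 22⁻¹ ≡ −362 ≡ 2293 (mod 2655).

2293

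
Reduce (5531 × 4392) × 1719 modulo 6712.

4688

5531 × 4392 = 24292152 ≡ 1424 (mod 6712)
1424 × 1719 = 2447856 ≡ 4688 (mod 6712)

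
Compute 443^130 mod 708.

Using repeated squaring:
443^1 ≡ 443 (mod 708)
443^2 ≡ 443^2 = 196249 ≡ 133 (mod 708)
443^4 ≡ 133^2 = 17689 ≡ 697 (mod 708)
443^8 ≡ 697^2 = 485809 ≡ 121 (mod 708)
443^16 ≡ 121^2 = 14641 ≡ 481 (mod 708)
443^32 ≡ 481^2 = 231361 ≡ 553 (mod 708)
443^64 ≡ 553^2 = 305809 ≡ 661 (mod 708)
443^128 ≡ 661^2 = 436921 ≡ 85 (mod 708)
443^130 = 443^128 · 443^2 ≡ 85 · 133 (mod 708).
85 · 133 = 11305 ≡ 685 (mod 708).

685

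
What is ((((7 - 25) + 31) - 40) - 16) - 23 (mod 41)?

7 - 25 = -18 ≡ 23 (mod 41)
23 + 31 = 54 ≡ 13 (mod 41)
13 - 40 = -27 ≡ 14 (mod 41)
14 - 16 = -2 ≡ 39 (mod 41)
39 - 23 = 16

16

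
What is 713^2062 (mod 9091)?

Using repeated squaring:
713^1 ≡ 713 (mod 9091)
713^2 ≡ 713^2 = 508369 ≡ 8364 (mod 9091)
713^4 ≡ 8364^2 = 69956496 ≡ 1251 (mod 9091)
713^8 ≡ 1251^2 = 1565001 ≡ 1349 (mod 9091)
713^16 ≡ 1349^2 = 1819801 ≡ 1601 (mod 9091)
713^32 ≡ 1601^2 = 2563201 ≡ 8630 (mod 9091)
713^64 ≡ 8630^2 = 74476900 ≡ 3428 (mod 9091)
713^128 ≡ 3428^2 = 11751184 ≡ 5612 (mod 9091)
713^256 ≡ 5612^2 = 31494544 ≡ 3320 (mod 9091)
713^512 ≡ 3320^2 = 11022400 ≡ 4108 (mod 9091)
713^1024 ≡ 4108^2 = 16875664 ≡ 2768 (mod 9091)
713^2048 ≡ 2768^2 = 7661824 ≡ 7202 (mod 9091)
713^2062 = 713^2048 · 713^8 · 713^4 · 713^2 ≡ 7202 · 1349 · 1251 · 8364 (mod 9091).
Accumulate the product:
7202 · 1349 = 9715498 ≡ 6310
6310 · 1251 = 7893810 ≡ 2822
2822 · 8364 = 23603208 ≡ 2972

2972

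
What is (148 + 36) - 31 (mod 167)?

148 + 36 = 184 ≡ 17 (mod 167)
17 - 31 = -14 ≡ 153 (mod 167)

153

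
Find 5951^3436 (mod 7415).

By square-and-multiply:
3436 in binary is 110101101100, i.e. 3436 = 2048 + 1024 + 256 + 64 + 32 + 8 + 4.
5951^1 ≡ 5951 (mod 7415)
5951^2 ≡ 5951^2 = 35414401 ≡ 361 (mod 7415)
5951^4 ≡ 361^2 = 130321 ≡ 4266 (mod 7415)
5951^8 ≡ 4266^2 = 18198756 ≡ 2346 (mod 7415)
5951^16 ≡ 2346^2 = 5503716 ≡ 1786 (mod 7415)
5951^32 ≡ 1786^2 = 3189796 ≡ 1346 (mod 7415)
5951^64 ≡ 1346^2 = 1811716 ≡ 2456 (mod 7415)
5951^128 ≡ 2456^2 = 6031936 ≡ 3541 (mod 7415)
5951^256 ≡ 3541^2 = 12538681 ≡ 7331 (mod 7415)
5951^512 ≡ 7331^2 = 53743561 ≡ 7056 (mod 7415)
5951^1024 ≡ 7056^2 = 49787136 ≡ 2826 (mod 7415)
5951^2048 ≡ 2826^2 = 7986276 ≡ 321 (mod 7415)
5951^3436 = 5951^2048 × 5951^1024 × 5951^256 × 5951^64 × 5951^32 × 5951^8 × 5951^4 ≡ 321 × 2826 × 7331 × 2456 × 1346 × 2346 × 4266 (mod 7415).
Accumulate the product:
321 × 2826 = 907146 ≡ 2516
2516 × 7331 = 18444796 ≡ 3691
3691 × 2456 = 9065096 ≡ 3966
3966 × 1346 = 5338236 ≡ 6851
6851 × 2346 = 16072446 ≡ 4141
4141 × 4266 = 17665506 ≡ 2976

2976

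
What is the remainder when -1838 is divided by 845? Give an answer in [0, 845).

-1838 = -3*845 + 697, so -1838 ≡ 697 (mod 845).

697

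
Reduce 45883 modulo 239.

45883 = 191*239 + 234, so 45883 ≡ 234 (mod 239).

234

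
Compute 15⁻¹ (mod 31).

29

31 = 2×15 + 1
15 = 15×1 + 0
gcd(15, 31) = 1, so the inverse exists.
Bézout: 1 = 1×31 − 2×15.
So 15⁻¹ ≡ −2 ≡ 29 (mod 31).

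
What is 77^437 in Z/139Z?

1

Using repeated squaring:
437 in binary is 110110101, i.e. 437 = 256 + 128 + 32 + 16 + 4 + 1.
77^1 ≡ 77 (mod 139)
77^2 ≡ 77^2 = 5929 ≡ 91 (mod 139)
77^4 ≡ 91^2 = 8281 ≡ 80 (mod 139)
77^8 ≡ 80^2 = 6400 ≡ 6 (mod 139)
77^16 ≡ 6^2 = 36 (mod 139)
77^32 ≡ 36^2 = 1296 ≡ 45 (mod 139)
77^64 ≡ 45^2 = 2025 ≡ 79 (mod 139)
77^128 ≡ 79^2 = 6241 ≡ 125 (mod 139)
77^256 ≡ 125^2 = 15625 ≡ 57 (mod 139)
77^437 = 77^256 · 77^128 · 77^32 · 77^16 · 77^4 · 77^1 ≡ 57 · 125 · 45 · 36 · 80 · 77 (mod 139).
Accumulate the product:
57 · 125 = 7125 ≡ 36
36 · 45 = 1620 ≡ 91
91 · 36 = 3276 ≡ 79
79 · 80 = 6320 ≡ 65
65 · 77 = 5005 ≡ 1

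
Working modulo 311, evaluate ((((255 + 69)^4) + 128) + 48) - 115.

255 + 69 = 324 ≡ 13 (mod 311)
(13)^4 ≡ 260 (mod 311)
260 + 128 = 388 ≡ 77 (mod 311)
77 + 48 = 125
125 - 115 = 10

10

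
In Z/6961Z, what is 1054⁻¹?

4841

6961 = 6*1054 + 637
1054 = 1*637 + 417
637 = 1*417 + 220
417 = 1*220 + 197
220 = 1*197 + 23
197 = 8*23 + 13
23 = 1*13 + 10
13 = 1*10 + 3
10 = 3*3 + 1
3 = 3*1 + 0
gcd(1054, 6961) = 1, so the inverse exists.
Back-substitute for 1:
1 = 1*10 − 3*3
  = −3*13 + 4*10
  = 4*23 − 7*13
  = −7*197 + 60*23
  = 60*220 − 67*197
  = −67*417 + 127*220
  = 127*637 − 194*417
  = −194*1054 + 321*637
  = 321*6961 − 2120*1054
So 1054⁻¹ ≡ −2120 ≡ 4841 (mod 6961).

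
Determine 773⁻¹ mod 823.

823 = 1*773 + 50
773 = 15*50 + 23
50 = 2*23 + 4
23 = 5*4 + 3
4 = 1*3 + 1
3 = 3*1 + 0
gcd(773, 823) = 1, so the inverse exists.
Bézout: 1 = 201*823 − 214*773.
So 773⁻¹ ≡ −214 ≡ 609 (mod 823).

609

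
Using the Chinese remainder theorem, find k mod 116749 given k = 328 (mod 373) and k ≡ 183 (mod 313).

373⁻¹ mod 313: 373*120 ≡ 1 (mod 313), so 373⁻¹ ≡ 120.
k = 328 + 373*((183 − 328)*120 mod 313) = 328 + 373*128 = 48072.

48072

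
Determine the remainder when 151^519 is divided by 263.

162

519 in binary is 1000000111, i.e. 519 = 512 + 4 + 2 + 1.
151^1 ≡ 151 (mod 263)
151^2 ≡ 151^2 = 22801 ≡ 183 (mod 263)
151^4 ≡ 183^2 = 33489 ≡ 88 (mod 263)
151^8 ≡ 88^2 = 7744 ≡ 117 (mod 263)
151^16 ≡ 117^2 = 13689 ≡ 13 (mod 263)
151^32 ≡ 13^2 = 169 (mod 263)
151^64 ≡ 169^2 = 28561 ≡ 157 (mod 263)
151^128 ≡ 157^2 = 24649 ≡ 190 (mod 263)
151^256 ≡ 190^2 = 36100 ≡ 69 (mod 263)
151^512 ≡ 69^2 = 4761 ≡ 27 (mod 263)
151^519 = 151^512 * 151^4 * 151^2 * 151^1 ≡ 27 * 88 * 183 * 151 (mod 263).
Accumulate the product:
27 * 88 = 2376 ≡ 9
9 * 183 = 1647 ≡ 69
69 * 151 = 10419 ≡ 162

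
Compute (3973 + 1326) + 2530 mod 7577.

252

3973 + 1326 = 5299
5299 + 2530 = 7829 ≡ 252 (mod 7577)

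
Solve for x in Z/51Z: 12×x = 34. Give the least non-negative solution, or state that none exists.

no solution

gcd(12, 51) = 3, and 3 does not divide 34.
So the congruence has no solution.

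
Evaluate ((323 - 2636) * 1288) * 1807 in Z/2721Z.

264

323 - 2636 = -2313 ≡ 408 (mod 2721)
408 * 1288 = 525504 ≡ 351 (mod 2721)
351 * 1807 = 634257 ≡ 264 (mod 2721)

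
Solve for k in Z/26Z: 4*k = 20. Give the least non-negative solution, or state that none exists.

gcd(4, 26) = 2, and 2 | 20, so solutions exist.
Divide through by 2: 2*k ≡ 10 (mod 13).
2⁻¹ ≡ 7 (mod 13).
k ≡ 7*10 ≡ 5 (mod 13).
The smallest non-negative solution is k = 5.

5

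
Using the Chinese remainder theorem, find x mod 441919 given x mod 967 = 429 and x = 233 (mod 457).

967⁻¹ mod 457: 967*69 ≡ 1 (mod 457), so 967⁻¹ ≡ 69.
x = 429 + 967*((233 − 429)*69 mod 457) = 429 + 967*186 = 180291.

180291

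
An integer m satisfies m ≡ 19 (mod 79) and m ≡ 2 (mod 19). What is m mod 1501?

79⁻¹ mod 19: 79·13 ≡ 1 (mod 19), so 79⁻¹ ≡ 13.
m = 19 + 79·((2 − 19)·13 mod 19) = 19 + 79·7 = 572.

572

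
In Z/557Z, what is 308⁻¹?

85

557 = 1*308 + 249
308 = 1*249 + 59
249 = 4*59 + 13
59 = 4*13 + 7
13 = 1*7 + 6
7 = 1*6 + 1
6 = 6*1 + 0
gcd(308, 557) = 1, so the inverse exists.
Bézout: 1 = −47*557 + 85*308.
So 308⁻¹ ≡ 85 (mod 557).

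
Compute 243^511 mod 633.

408

Compute successive squares:
243^1 ≡ 243 (mod 633)
243^2 ≡ 243^2 = 59049 ≡ 180 (mod 633)
243^4 ≡ 180^2 = 32400 ≡ 117 (mod 633)
243^8 ≡ 117^2 = 13689 ≡ 396 (mod 633)
243^16 ≡ 396^2 = 156816 ≡ 465 (mod 633)
243^32 ≡ 465^2 = 216225 ≡ 372 (mod 633)
243^64 ≡ 372^2 = 138384 ≡ 390 (mod 633)
243^128 ≡ 390^2 = 152100 ≡ 180 (mod 633)
243^256 ≡ 180^2 = 32400 ≡ 117 (mod 633)
243^511 = 243^256 * 243^128 * 243^64 * 243^32 * 243^16 * 243^8 * 243^4 * 243^2 * 243^1 ≡ 117 * 180 * 390 * 372 * 465 * 396 * 117 * 180 * 243 (mod 633).
Accumulate the product:
117 * 180 = 21060 ≡ 171
171 * 390 = 66690 ≡ 225
225 * 372 = 83700 ≡ 144
144 * 465 = 66960 ≡ 495
495 * 396 = 196020 ≡ 423
423 * 117 = 49491 ≡ 117
117 * 180 = 21060 ≡ 171
171 * 243 = 41553 ≡ 408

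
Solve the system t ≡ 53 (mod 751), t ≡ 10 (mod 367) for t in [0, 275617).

751⁻¹ mod 367: 751×108 ≡ 1 (mod 367), so 751⁻¹ ≡ 108.
t = 53 + 751×((10 − 53)×108 mod 367) = 53 + 751×127 = 95430.

95430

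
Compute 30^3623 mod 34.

4

Compute successive squares:
30^1 ≡ 30 (mod 34)
30^2 ≡ 30^2 = 900 ≡ 16 (mod 34)
30^4 ≡ 16^2 = 256 ≡ 18 (mod 34)
30^8 ≡ 18^2 = 324 ≡ 18 (mod 34)
30^16 ≡ 18^2 = 324 ≡ 18 (mod 34)
30^32 ≡ 18^2 = 324 ≡ 18 (mod 34)
30^64 ≡ 18^2 = 324 ≡ 18 (mod 34)
30^128 ≡ 18^2 = 324 ≡ 18 (mod 34)
30^256 ≡ 18^2 = 324 ≡ 18 (mod 34)
30^512 ≡ 18^2 = 324 ≡ 18 (mod 34)
30^1024 ≡ 18^2 = 324 ≡ 18 (mod 34)
30^2048 ≡ 18^2 = 324 ≡ 18 (mod 34)
30^3623 = 30^2048 × 30^1024 × 30^512 × 30^32 × 30^4 × 30^2 × 30^1 ≡ 18 × 18 × 18 × 18 × 18 × 16 × 30 (mod 34).
Accumulate the product:
18 × 18 = 324 ≡ 18
18 × 18 = 324 ≡ 18
18 × 18 = 324 ≡ 18
18 × 18 = 324 ≡ 18
18 × 16 = 288 ≡ 16
16 × 30 = 480 ≡ 4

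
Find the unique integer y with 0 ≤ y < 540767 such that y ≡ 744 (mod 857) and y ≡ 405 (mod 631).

269842

857⁻¹ mod 631: 857×282 ≡ 1 (mod 631), so 857⁻¹ ≡ 282.
y = 744 + 857×((405 − 744)×282 mod 631) = 744 + 857×314 = 269842.
Check: 269842 mod 857 = 744, 269842 mod 631 = 405. ✓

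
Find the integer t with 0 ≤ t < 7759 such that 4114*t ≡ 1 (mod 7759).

4351

Apply the Euclidean algorithm and back-substitute:
7759 = 1*4114 + 3645
4114 = 1*3645 + 469
3645 = 7*469 + 362
469 = 1*362 + 107
362 = 3*107 + 41
107 = 2*41 + 25
41 = 1*25 + 16
25 = 1*16 + 9
16 = 1*9 + 7
9 = 1*7 + 2
7 = 3*2 + 1
2 = 2*1 + 0
gcd(4114, 7759) = 1, so the inverse exists.
Back-substitute for 1:
1 = 1*7 − 3*2
  = −3*9 + 4*7
  = 4*16 − 7*9
  = −7*25 + 11*16
  = 11*41 − 18*25
  = −18*107 + 47*41
  = 47*362 − 159*107
  = −159*469 + 206*362
  = 206*3645 − 1601*469
  = −1601*4114 + 1807*3645
  = 1807*7759 − 3408*4114
So 4114⁻¹ ≡ −3408 ≡ 4351 (mod 7759).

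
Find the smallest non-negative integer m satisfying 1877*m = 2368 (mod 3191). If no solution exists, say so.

gcd(1877, 3191) = 1, so a unique solution mod 3191 exists.
1877⁻¹ ≡ 3174 (mod 3191).
m ≡ 3174*2368 ≡ 1227 (mod 3191).

1227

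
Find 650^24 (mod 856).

440

By square-and-multiply:
24 in binary is 11000, i.e. 24 = 16 + 8.
650^1 ≡ 650 (mod 856)
650^2 ≡ 650^2 = 422500 ≡ 492 (mod 856)
650^4 ≡ 492^2 = 242064 ≡ 672 (mod 856)
650^8 ≡ 672^2 = 451584 ≡ 472 (mod 856)
650^16 ≡ 472^2 = 222784 ≡ 224 (mod 856)
650^24 = 650^16 × 650^8 ≡ 224 × 472 (mod 856).
224 × 472 = 105728 ≡ 440 (mod 856).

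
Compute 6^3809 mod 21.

Compute successive squares:
3809 in binary is 111011100001, i.e. 3809 = 2048 + 1024 + 512 + 128 + 64 + 32 + 1.
6^1 ≡ 6 (mod 21)
6^2 ≡ 6^2 = 36 ≡ 15 (mod 21)
6^4 ≡ 15^2 = 225 ≡ 15 (mod 21)
6^8 ≡ 15^2 = 225 ≡ 15 (mod 21)
6^16 ≡ 15^2 = 225 ≡ 15 (mod 21)
6^32 ≡ 15^2 = 225 ≡ 15 (mod 21)
6^64 ≡ 15^2 = 225 ≡ 15 (mod 21)
6^128 ≡ 15^2 = 225 ≡ 15 (mod 21)
6^256 ≡ 15^2 = 225 ≡ 15 (mod 21)
6^512 ≡ 15^2 = 225 ≡ 15 (mod 21)
6^1024 ≡ 15^2 = 225 ≡ 15 (mod 21)
6^2048 ≡ 15^2 = 225 ≡ 15 (mod 21)
6^3809 = 6^2048 × 6^1024 × 6^512 × 6^128 × 6^64 × 6^32 × 6^1 ≡ 15 × 15 × 15 × 15 × 15 × 15 × 6 (mod 21).
Accumulate the product:
15 × 15 = 225 ≡ 15
15 × 15 = 225 ≡ 15
15 × 15 = 225 ≡ 15
15 × 15 = 225 ≡ 15
15 × 15 = 225 ≡ 15
15 × 6 = 90 ≡ 6

6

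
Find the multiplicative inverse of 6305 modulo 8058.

8058 = 1·6305 + 1753
6305 = 3·1753 + 1046
1753 = 1·1046 + 707
1046 = 1·707 + 339
707 = 2·339 + 29
339 = 11·29 + 20
29 = 1·20 + 9
20 = 2·9 + 2
9 = 4·2 + 1
2 = 2·1 + 0
gcd(6305, 8058) = 1, so the inverse exists.
Back-substitute for 1:
1 = 1·9 − 4·2
  = −4·20 + 9·9
  = 9·29 − 13·20
  = −13·339 + 152·29
  = 152·707 − 317·339
  = −317·1046 + 469·707
  = 469·1753 − 786·1046
  = −786·6305 + 2827·1753
  = 2827·8058 − 3613·6305
So 6305⁻¹ ≡ −3613 ≡ 4445 (mod 8058).

4445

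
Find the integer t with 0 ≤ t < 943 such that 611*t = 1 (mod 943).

338

By the extended Euclidean algorithm:
943 = 1*611 + 332
611 = 1*332 + 279
332 = 1*279 + 53
279 = 5*53 + 14
53 = 3*14 + 11
14 = 1*11 + 3
11 = 3*3 + 2
3 = 1*2 + 1
2 = 2*1 + 0
gcd(611, 943) = 1, so the inverse exists.
Bézout: 1 = −219*943 + 338*611.
So 611⁻¹ ≡ 338 (mod 943).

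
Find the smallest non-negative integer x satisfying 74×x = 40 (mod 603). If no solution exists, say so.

245

gcd(74, 603) = 1, so a unique solution mod 603 exists.
74⁻¹ ≡ 383 (mod 603).
x ≡ 383×40 ≡ 245 (mod 603).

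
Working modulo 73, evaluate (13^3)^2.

(13)^3 ≡ 7 (mod 73)
(7)^2 ≡ 49 (mod 73)

49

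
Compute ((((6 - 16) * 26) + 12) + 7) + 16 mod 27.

6 - 16 = -10 ≡ 17 (mod 27)
17 * 26 = 442 ≡ 10 (mod 27)
10 + 12 = 22
22 + 7 = 29 ≡ 2 (mod 27)
2 + 16 = 18

18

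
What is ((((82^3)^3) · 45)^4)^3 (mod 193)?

(82)^3 ≡ 160 (mod 193)
(160)^3 ≡ 154 (mod 193)
154 · 45 = 6930 ≡ 175 (mod 193)
(175)^4 ≡ 177 (mod 193)
(177)^3 ≡ 150 (mod 193)

150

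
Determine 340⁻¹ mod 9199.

Apply the Euclidean algorithm and back-substitute:
9199 = 27*340 + 19
340 = 17*19 + 17
19 = 1*17 + 2
17 = 8*2 + 1
2 = 2*1 + 0
gcd(340, 9199) = 1, so the inverse exists.
Back-substitute for 1:
1 = 1*17 − 8*2
  = −8*19 + 9*17
  = 9*340 − 161*19
  = −161*9199 + 4356*340
So 340⁻¹ ≡ 4356 (mod 9199).

4356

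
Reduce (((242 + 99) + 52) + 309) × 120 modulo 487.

476

242 + 99 = 341
341 + 52 = 393
393 + 309 = 702 ≡ 215 (mod 487)
215 × 120 = 25800 ≡ 476 (mod 487)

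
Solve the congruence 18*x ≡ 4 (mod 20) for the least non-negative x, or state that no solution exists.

8

gcd(18, 20) = 2, and 2 | 4, so solutions exist.
Divide through by 2: 9*x mod 10 = 2.
9⁻¹ ≡ 9 (mod 10).
x ≡ 9*2 ≡ 8 (mod 10).
The smallest non-negative solution is x = 8.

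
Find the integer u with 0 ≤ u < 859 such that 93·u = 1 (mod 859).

859 = 9·93 + 22
93 = 4·22 + 5
22 = 4·5 + 2
5 = 2·2 + 1
2 = 2·1 + 0
gcd(93, 859) = 1, so the inverse exists.
Bézout: 1 = −38·859 + 351·93.
So 93⁻¹ ≡ 351 (mod 859).

351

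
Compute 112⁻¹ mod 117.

Apply the Euclidean algorithm and back-substitute:
117 = 1·112 + 5
112 = 22·5 + 2
5 = 2·2 + 1
2 = 2·1 + 0
gcd(112, 117) = 1, so the inverse exists.
Back-substitute for 1:
1 = 1·5 − 2·2
  = −2·112 + 45·5
  = 45·117 − 47·112
So 112⁻¹ ≡ −47 ≡ 70 (mod 117).

70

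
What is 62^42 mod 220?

42 in binary is 101010, i.e. 42 = 32 + 8 + 2.
62^1 ≡ 62 (mod 220)
62^2 ≡ 62^2 = 3844 ≡ 104 (mod 220)
62^4 ≡ 104^2 = 10816 ≡ 36 (mod 220)
62^8 ≡ 36^2 = 1296 ≡ 196 (mod 220)
62^16 ≡ 196^2 = 38416 ≡ 136 (mod 220)
62^32 ≡ 136^2 = 18496 ≡ 16 (mod 220)
62^42 = 62^32 * 62^8 * 62^2 ≡ 16 * 196 * 104 (mod 220).
Accumulate the product:
16 * 196 = 3136 ≡ 56
56 * 104 = 5824 ≡ 104

104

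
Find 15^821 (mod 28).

15

Compute successive squares:
821 in binary is 1100110101, i.e. 821 = 512 + 256 + 32 + 16 + 4 + 1.
15^1 ≡ 15 (mod 28)
15^2 ≡ 15^2 = 225 ≡ 1 (mod 28)
15^4 ≡ 1^2 = 1 (mod 28)
15^8 ≡ 1^2 = 1 (mod 28)
15^16 ≡ 1^2 = 1 (mod 28)
15^32 ≡ 1^2 = 1 (mod 28)
15^64 ≡ 1^2 = 1 (mod 28)
15^128 ≡ 1^2 = 1 (mod 28)
15^256 ≡ 1^2 = 1 (mod 28)
15^512 ≡ 1^2 = 1 (mod 28)
15^821 = 15^512 * 15^256 * 15^32 * 15^16 * 15^4 * 15^1 ≡ 1 * 1 * 1 * 1 * 1 * 15 (mod 28).
Accumulate the product:
1 * 1 = 1
1 * 1 = 1
1 * 1 = 1
1 * 1 = 1
1 * 15 = 15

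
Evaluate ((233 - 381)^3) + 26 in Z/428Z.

334

233 - 381 = -148 ≡ 280 (mod 428)
(280)^3 ≡ 308 (mod 428)
308 + 26 = 334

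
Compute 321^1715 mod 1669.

By square-and-multiply:
321^1 ≡ 321 (mod 1669)
321^2 ≡ 321^2 = 103041 ≡ 1232 (mod 1669)
321^4 ≡ 1232^2 = 1517824 ≡ 703 (mod 1669)
321^8 ≡ 703^2 = 494209 ≡ 185 (mod 1669)
321^16 ≡ 185^2 = 34225 ≡ 845 (mod 1669)
321^32 ≡ 845^2 = 714025 ≡ 1362 (mod 1669)
321^64 ≡ 1362^2 = 1855044 ≡ 785 (mod 1669)
321^128 ≡ 785^2 = 616225 ≡ 364 (mod 1669)
321^256 ≡ 364^2 = 132496 ≡ 645 (mod 1669)
321^512 ≡ 645^2 = 416025 ≡ 444 (mod 1669)
321^1024 ≡ 444^2 = 197136 ≡ 194 (mod 1669)
321^1715 = 321^1024 * 321^512 * 321^128 * 321^32 * 321^16 * 321^2 * 321^1 ≡ 194 * 444 * 364 * 1362 * 845 * 1232 * 321 (mod 1669).
Accumulate the product:
194 * 444 = 86136 ≡ 1017
1017 * 364 = 370188 ≡ 1339
1339 * 1362 = 1823718 ≡ 1170
1170 * 845 = 988650 ≡ 602
602 * 1232 = 741664 ≡ 628
628 * 321 = 201588 ≡ 1308

1308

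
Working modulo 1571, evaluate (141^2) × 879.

1166

(141)^2 ≡ 1029 (mod 1571)
1029 × 879 = 904491 ≡ 1166 (mod 1571)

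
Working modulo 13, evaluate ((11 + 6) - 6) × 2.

9

11 + 6 = 17 ≡ 4 (mod 13)
4 - 6 = -2 ≡ 11 (mod 13)
11 × 2 = 22 ≡ 9 (mod 13)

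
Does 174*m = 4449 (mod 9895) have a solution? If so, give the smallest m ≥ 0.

gcd(174, 9895) = 1, so a unique solution mod 9895 exists.
174⁻¹ ≡ 3014 (mod 9895).
m ≡ 3014*4449 ≡ 1561 (mod 9895).

1561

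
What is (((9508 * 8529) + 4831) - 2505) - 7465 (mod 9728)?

5713

9508 * 8529 = 81093732 ≡ 1124 (mod 9728)
1124 + 4831 = 5955
5955 - 2505 = 3450
3450 - 7465 = -4015 ≡ 5713 (mod 9728)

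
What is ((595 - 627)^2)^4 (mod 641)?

595 - 627 = -32 ≡ 609 (mod 641)
(609)^2 ≡ 383 (mod 641)
(383)^4 ≡ 385 (mod 641)

385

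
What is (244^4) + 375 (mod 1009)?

400

(244)^4 ≡ 25 (mod 1009)
25 + 375 = 400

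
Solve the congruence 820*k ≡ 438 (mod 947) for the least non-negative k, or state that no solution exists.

gcd(820, 947) = 1, so a unique solution mod 947 exists.
820⁻¹ ≡ 343 (mod 947).
k ≡ 343*438 ≡ 608 (mod 947).

608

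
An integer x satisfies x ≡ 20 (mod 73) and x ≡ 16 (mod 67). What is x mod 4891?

3232

73⁻¹ mod 67: 73*56 ≡ 1 (mod 67), so 73⁻¹ ≡ 56.
x = 20 + 73*((16 − 20)*56 mod 67) = 20 + 73*44 = 3232.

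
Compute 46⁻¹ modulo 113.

Run the extended Euclidean algorithm:
113 = 2×46 + 21
46 = 2×21 + 4
21 = 5×4 + 1
4 = 4×1 + 0
gcd(46, 113) = 1, so the inverse exists.
Bézout: 1 = 11×113 − 27×46.
So 46⁻¹ ≡ −27 ≡ 86 (mod 113).

86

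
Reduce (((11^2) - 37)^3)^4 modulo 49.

(11)^2 ≡ 23 (mod 49)
23 - 37 = -14 ≡ 35 (mod 49)
(35)^3 ≡ 0 (mod 49)
(0)^4 ≡ 0 (mod 49)

0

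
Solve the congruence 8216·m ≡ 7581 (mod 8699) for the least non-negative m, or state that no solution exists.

6414

gcd(8216, 8699) = 1, so a unique solution mod 8699 exists.
8216⁻¹ ≡ 5223 (mod 8699).
m ≡ 5223·7581 ≡ 6414 (mod 8699).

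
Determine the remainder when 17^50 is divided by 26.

By square-and-multiply:
17^1 ≡ 17 (mod 26)
17^2 ≡ 17^2 = 289 ≡ 3 (mod 26)
17^4 ≡ 3^2 = 9 (mod 26)
17^8 ≡ 9^2 = 81 ≡ 3 (mod 26)
17^16 ≡ 3^2 = 9 (mod 26)
17^32 ≡ 9^2 = 81 ≡ 3 (mod 26)
17^50 = 17^32 × 17^16 × 17^2 ≡ 3 × 9 × 3 (mod 26).
Accumulate the product:
3 × 9 = 27 ≡ 1
1 × 3 = 3

3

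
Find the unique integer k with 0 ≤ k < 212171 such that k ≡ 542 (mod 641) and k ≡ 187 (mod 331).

92205

641⁻¹ mod 331: 641·63 ≡ 1 (mod 331), so 641⁻¹ ≡ 63.
k = 542 + 641·((187 − 542)·63 mod 331) = 542 + 641·143 = 92205.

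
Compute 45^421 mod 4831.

2719

By square-and-multiply:
45^1 ≡ 45 (mod 4831)
45^2 ≡ 45^2 = 2025 (mod 4831)
45^4 ≡ 2025^2 = 4100625 ≡ 3937 (mod 4831)
45^8 ≡ 3937^2 = 15499969 ≡ 2121 (mod 4831)
45^16 ≡ 2121^2 = 4498641 ≡ 980 (mod 4831)
45^32 ≡ 980^2 = 960400 ≡ 3862 (mod 4831)
45^64 ≡ 3862^2 = 14915044 ≡ 1747 (mod 4831)
45^128 ≡ 1747^2 = 3052009 ≡ 3648 (mod 4831)
45^256 ≡ 3648^2 = 13307904 ≡ 3330 (mod 4831)
45^421 = 45^256 × 45^128 × 45^32 × 45^4 × 45^1 ≡ 3330 × 3648 × 3862 × 3937 × 45 (mod 4831).
Accumulate the product:
3330 × 3648 = 12147840 ≡ 2706
2706 × 3862 = 10450572 ≡ 1119
1119 × 3937 = 4405503 ≡ 4462
4462 × 45 = 200790 ≡ 2719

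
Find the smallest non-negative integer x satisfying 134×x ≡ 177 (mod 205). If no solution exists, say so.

gcd(134, 205) = 1, so a unique solution mod 205 exists.
134⁻¹ ≡ 179 (mod 205).
x ≡ 179×177 ≡ 113 (mod 205).

113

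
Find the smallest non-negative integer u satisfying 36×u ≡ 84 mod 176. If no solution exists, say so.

gcd(36, 176) = 4, and 4 | 84, so solutions exist.
Divide through by 4: 9×u = 21 (mod 44).
9⁻¹ ≡ 5 (mod 44).
u ≡ 5×21 ≡ 17 (mod 44).
The smallest non-negative solution is u = 17.

17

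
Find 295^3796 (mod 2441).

1675

3796 in binary is 111011010100, i.e. 3796 = 2048 + 1024 + 512 + 128 + 64 + 16 + 4.
295^1 ≡ 295 (mod 2441)
295^2 ≡ 295^2 = 87025 ≡ 1590 (mod 2441)
295^4 ≡ 1590^2 = 2528100 ≡ 1665 (mod 2441)
295^8 ≡ 1665^2 = 2772225 ≡ 1690 (mod 2441)
295^16 ≡ 1690^2 = 2856100 ≡ 130 (mod 2441)
295^32 ≡ 130^2 = 16900 ≡ 2254 (mod 2441)
295^64 ≡ 2254^2 = 5080516 ≡ 795 (mod 2441)
295^128 ≡ 795^2 = 632025 ≡ 2247 (mod 2441)
295^256 ≡ 2247^2 = 5049009 ≡ 1021 (mod 2441)
295^512 ≡ 1021^2 = 1042441 ≡ 134 (mod 2441)
295^1024 ≡ 134^2 = 17956 ≡ 869 (mod 2441)
295^2048 ≡ 869^2 = 755161 ≡ 892 (mod 2441)
295^3796 = 295^2048 * 295^1024 * 295^512 * 295^128 * 295^64 * 295^16 * 295^4 ≡ 892 * 869 * 134 * 2247 * 795 * 130 * 1665 (mod 2441).
Accumulate the product:
892 * 869 = 775148 ≡ 1351
1351 * 134 = 181034 ≡ 400
400 * 2247 = 898800 ≡ 512
512 * 795 = 407040 ≡ 1834
1834 * 130 = 238420 ≡ 1643
1643 * 1665 = 2735595 ≡ 1675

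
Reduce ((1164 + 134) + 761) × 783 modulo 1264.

597

1164 + 134 = 1298 ≡ 34 (mod 1264)
34 + 761 = 795
795 × 783 = 622485 ≡ 597 (mod 1264)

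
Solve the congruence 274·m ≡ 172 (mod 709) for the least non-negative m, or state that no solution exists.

gcd(274, 709) = 1, so a unique solution mod 709 exists.
274⁻¹ ≡ 251 (mod 709).
m ≡ 251·172 ≡ 632 (mod 709).

632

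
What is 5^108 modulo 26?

By square-and-multiply:
5^1 ≡ 5 (mod 26)
5^2 ≡ 5^2 = 25 (mod 26)
5^4 ≡ 25^2 = 625 ≡ 1 (mod 26)
5^8 ≡ 1^2 = 1 (mod 26)
5^16 ≡ 1^2 = 1 (mod 26)
5^32 ≡ 1^2 = 1 (mod 26)
5^64 ≡ 1^2 = 1 (mod 26)
5^108 = 5^64 · 5^32 · 5^8 · 5^4 ≡ 1 · 1 · 1 · 1 (mod 26).
Accumulate the product:
1 · 1 = 1
1 · 1 = 1
1 · 1 = 1

1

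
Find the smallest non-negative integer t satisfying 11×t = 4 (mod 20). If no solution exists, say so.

4

gcd(11, 20) = 1, so a unique solution mod 20 exists.
11⁻¹ ≡ 11 (mod 20).
t ≡ 11×4 ≡ 4 (mod 20).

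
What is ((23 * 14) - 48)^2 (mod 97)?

95

23 * 14 = 322 ≡ 31 (mod 97)
31 - 48 = -17 ≡ 80 (mod 97)
(80)^2 ≡ 95 (mod 97)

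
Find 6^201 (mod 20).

16

201 in binary is 11001001, i.e. 201 = 128 + 64 + 8 + 1.
6^1 ≡ 6 (mod 20)
6^2 ≡ 6^2 = 36 ≡ 16 (mod 20)
6^4 ≡ 16^2 = 256 ≡ 16 (mod 20)
6^8 ≡ 16^2 = 256 ≡ 16 (mod 20)
6^16 ≡ 16^2 = 256 ≡ 16 (mod 20)
6^32 ≡ 16^2 = 256 ≡ 16 (mod 20)
6^64 ≡ 16^2 = 256 ≡ 16 (mod 20)
6^128 ≡ 16^2 = 256 ≡ 16 (mod 20)
6^201 = 6^128 · 6^64 · 6^8 · 6^1 ≡ 16 · 16 · 16 · 6 (mod 20).
Accumulate the product:
16 · 16 = 256 ≡ 16
16 · 16 = 256 ≡ 16
16 · 6 = 96 ≡ 16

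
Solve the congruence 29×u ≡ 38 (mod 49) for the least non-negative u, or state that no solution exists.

3

gcd(29, 49) = 1, so a unique solution mod 49 exists.
29⁻¹ ≡ 22 (mod 49).
u ≡ 22×38 ≡ 3 (mod 49).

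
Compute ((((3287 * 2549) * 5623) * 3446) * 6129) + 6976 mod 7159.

2438

3287 * 2549 = 8378563 ≡ 2533 (mod 7159)
2533 * 5623 = 14243059 ≡ 3808 (mod 7159)
3808 * 3446 = 13122368 ≡ 7080 (mod 7159)
7080 * 6129 = 43393320 ≡ 2621 (mod 7159)
2621 + 6976 = 9597 ≡ 2438 (mod 7159)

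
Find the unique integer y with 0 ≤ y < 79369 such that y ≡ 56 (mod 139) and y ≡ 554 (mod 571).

139⁻¹ mod 571: 139*152 ≡ 1 (mod 571), so 139⁻¹ ≡ 152.
y = 56 + 139*((554 − 56)*152 mod 571) = 56 + 139*324 = 45092.

45092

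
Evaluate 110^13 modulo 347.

By square-and-multiply:
13 in binary is 1101, i.e. 13 = 8 + 4 + 1.
110^1 ≡ 110 (mod 347)
110^2 ≡ 110^2 = 12100 ≡ 302 (mod 347)
110^4 ≡ 302^2 = 91204 ≡ 290 (mod 347)
110^8 ≡ 290^2 = 84100 ≡ 126 (mod 347)
110^13 = 110^8 * 110^4 * 110^1 ≡ 126 * 290 * 110 (mod 347).
Accumulate the product:
126 * 290 = 36540 ≡ 105
105 * 110 = 11550 ≡ 99

99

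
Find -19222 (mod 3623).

2516

-19222 = -6×3623 + 2516, so -19222 ≡ 2516 (mod 3623).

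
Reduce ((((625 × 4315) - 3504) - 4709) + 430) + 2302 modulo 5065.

625 × 4315 = 2696875 ≡ 2295 (mod 5065)
2295 - 3504 = -1209 ≡ 3856 (mod 5065)
3856 - 4709 = -853 ≡ 4212 (mod 5065)
4212 + 430 = 4642
4642 + 2302 = 6944 ≡ 1879 (mod 5065)

1879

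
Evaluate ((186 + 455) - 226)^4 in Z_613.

171

186 + 455 = 641 ≡ 28 (mod 613)
28 - 226 = -198 ≡ 415 (mod 613)
(415)^4 ≡ 171 (mod 613)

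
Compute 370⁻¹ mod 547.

Run the extended Euclidean algorithm:
547 = 1*370 + 177
370 = 2*177 + 16
177 = 11*16 + 1
16 = 16*1 + 0
gcd(370, 547) = 1, so the inverse exists.
Bézout: 1 = 23*547 − 34*370.
So 370⁻¹ ≡ −34 ≡ 513 (mod 547).

513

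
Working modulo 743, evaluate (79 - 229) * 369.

375

79 - 229 = -150 ≡ 593 (mod 743)
593 * 369 = 218817 ≡ 375 (mod 743)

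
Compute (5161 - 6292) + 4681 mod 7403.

5161 - 6292 = -1131 ≡ 6272 (mod 7403)
6272 + 4681 = 10953 ≡ 3550 (mod 7403)

3550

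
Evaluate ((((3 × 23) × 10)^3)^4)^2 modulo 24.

3 × 23 = 69 ≡ 21 (mod 24)
21 × 10 = 210 ≡ 18 (mod 24)
(18)^3 ≡ 0 (mod 24)
(0)^4 ≡ 0 (mod 24)
(0)^2 ≡ 0 (mod 24)

0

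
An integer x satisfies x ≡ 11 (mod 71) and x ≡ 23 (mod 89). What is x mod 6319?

2070

71⁻¹ mod 89: 71·84 ≡ 1 (mod 89), so 71⁻¹ ≡ 84.
x = 11 + 71·((23 − 11)·84 mod 89) = 11 + 71·29 = 2070.
Check: 2070 mod 71 = 11, 2070 mod 89 = 23. ✓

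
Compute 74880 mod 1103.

74880 = 67·1103 + 979, so 74880 ≡ 979 (mod 1103).

979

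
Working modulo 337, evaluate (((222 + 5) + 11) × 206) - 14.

149

222 + 5 = 227
227 + 11 = 238
238 × 206 = 49028 ≡ 163 (mod 337)
163 - 14 = 149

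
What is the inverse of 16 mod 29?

29 = 1*16 + 13
16 = 1*13 + 3
13 = 4*3 + 1
3 = 3*1 + 0
gcd(16, 29) = 1, so the inverse exists.
Back-substitute for 1:
1 = 1*13 − 4*3
  = −4*16 + 5*13
  = 5*29 − 9*16
So 16⁻¹ ≡ −9 ≡ 20 (mod 29).

20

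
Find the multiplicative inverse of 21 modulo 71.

Run the extended Euclidean algorithm:
71 = 3×21 + 8
21 = 2×8 + 5
8 = 1×5 + 3
5 = 1×3 + 2
3 = 1×2 + 1
2 = 2×1 + 0
gcd(21, 71) = 1, so the inverse exists.
Bézout: 1 = 8×71 − 27×21.
So 21⁻¹ ≡ −27 ≡ 44 (mod 71).

44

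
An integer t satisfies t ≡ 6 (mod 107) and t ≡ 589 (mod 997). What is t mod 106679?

93310

107⁻¹ mod 997: 107·205 ≡ 1 (mod 997), so 107⁻¹ ≡ 205.
t = 6 + 107·((589 − 6)·205 mod 997) = 6 + 107·872 = 93310.
Check: 93310 mod 107 = 6, 93310 mod 997 = 589. ✓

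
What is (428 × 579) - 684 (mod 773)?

541

428 × 579 = 247812 ≡ 452 (mod 773)
452 - 684 = -232 ≡ 541 (mod 773)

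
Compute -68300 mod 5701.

-68300 = -12×5701 + 112, so -68300 ≡ 112 (mod 5701).

112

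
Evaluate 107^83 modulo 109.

Compute successive squares:
83 in binary is 1010011, i.e. 83 = 64 + 16 + 2 + 1.
107^1 ≡ 107 (mod 109)
107^2 ≡ 107^2 = 11449 ≡ 4 (mod 109)
107^4 ≡ 4^2 = 16 (mod 109)
107^8 ≡ 16^2 = 256 ≡ 38 (mod 109)
107^16 ≡ 38^2 = 1444 ≡ 27 (mod 109)
107^32 ≡ 27^2 = 729 ≡ 75 (mod 109)
107^64 ≡ 75^2 = 5625 ≡ 66 (mod 109)
107^83 = 107^64 · 107^16 · 107^2 · 107^1 ≡ 66 · 27 · 4 · 107 (mod 109).
Accumulate the product:
66 · 27 = 1782 ≡ 38
38 · 4 = 152 ≡ 43
43 · 107 = 4601 ≡ 23

23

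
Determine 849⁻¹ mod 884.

101

884 = 1×849 + 35
849 = 24×35 + 9
35 = 3×9 + 8
9 = 1×8 + 1
8 = 8×1 + 0
gcd(849, 884) = 1, so the inverse exists.
Back-substitute for 1:
1 = 1×9 − 1×8
  = −1×35 + 4×9
  = 4×849 − 97×35
  = −97×884 + 101×849
So 849⁻¹ ≡ 101 (mod 884).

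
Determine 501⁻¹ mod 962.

457

By the extended Euclidean algorithm:
962 = 1*501 + 461
501 = 1*461 + 40
461 = 11*40 + 21
40 = 1*21 + 19
21 = 1*19 + 2
19 = 9*2 + 1
2 = 2*1 + 0
gcd(501, 962) = 1, so the inverse exists.
Bézout: 1 = −238*962 + 457*501.
So 501⁻¹ ≡ 457 (mod 962).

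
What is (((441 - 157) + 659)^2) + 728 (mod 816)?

441 - 157 = 284
284 + 659 = 943 ≡ 127 (mod 816)
(127)^2 ≡ 625 (mod 816)
625 + 728 = 1353 ≡ 537 (mod 816)

537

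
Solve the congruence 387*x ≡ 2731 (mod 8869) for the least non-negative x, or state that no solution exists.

gcd(387, 8869) = 1, so a unique solution mod 8869 exists.
387⁻¹ ≡ 5821 (mod 8869).
x ≡ 5821*2731 ≡ 3903 (mod 8869).

3903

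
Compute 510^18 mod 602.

Compute successive squares:
18 in binary is 10010, i.e. 18 = 16 + 2.
510^1 ≡ 510 (mod 602)
510^2 ≡ 510^2 = 260100 ≡ 36 (mod 602)
510^4 ≡ 36^2 = 1296 ≡ 92 (mod 602)
510^8 ≡ 92^2 = 8464 ≡ 36 (mod 602)
510^16 ≡ 36^2 = 1296 ≡ 92 (mod 602)
510^18 = 510^16 * 510^2 ≡ 92 * 36 (mod 602).
92 * 36 = 3312 ≡ 302 (mod 602).

302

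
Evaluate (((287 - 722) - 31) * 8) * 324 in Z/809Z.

287 - 722 = -435 ≡ 374 (mod 809)
374 - 31 = 343
343 * 8 = 2744 ≡ 317 (mod 809)
317 * 324 = 102708 ≡ 774 (mod 809)

774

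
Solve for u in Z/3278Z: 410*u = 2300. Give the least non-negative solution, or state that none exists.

gcd(410, 3278) = 2, and 2 | 2300, so solutions exist.
Divide through by 2: 205*u ≡ 1150 (mod 1639).
205⁻¹ ≡ 8 (mod 1639).
u ≡ 8*1150 ≡ 1005 (mod 1639).
The smallest non-negative solution is u = 1005.

1005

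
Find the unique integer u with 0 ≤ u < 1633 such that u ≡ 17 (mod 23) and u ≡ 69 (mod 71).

1489

23⁻¹ mod 71: 23·34 ≡ 1 (mod 71), so 23⁻¹ ≡ 34.
u = 17 + 23·((69 − 17)·34 mod 71) = 17 + 23·64 = 1489.
Check: 1489 mod 23 = 17, 1489 mod 71 = 69. ✓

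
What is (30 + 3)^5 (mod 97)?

30 + 3 = 33
(33)^5 ≡ 64 (mod 97)

64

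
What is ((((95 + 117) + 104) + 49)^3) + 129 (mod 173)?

95 + 117 = 212 ≡ 39 (mod 173)
39 + 104 = 143
143 + 49 = 192 ≡ 19 (mod 173)
(19)^3 ≡ 112 (mod 173)
112 + 129 = 241 ≡ 68 (mod 173)

68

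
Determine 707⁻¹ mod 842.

By the extended Euclidean algorithm:
842 = 1*707 + 135
707 = 5*135 + 32
135 = 4*32 + 7
32 = 4*7 + 4
7 = 1*4 + 3
4 = 1*3 + 1
3 = 3*1 + 0
gcd(707, 842) = 1, so the inverse exists.
Bézout: 1 = −199*842 + 237*707.
So 707⁻¹ ≡ 237 (mod 842).

237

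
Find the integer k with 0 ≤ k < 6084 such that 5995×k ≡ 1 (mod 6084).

4375

By the extended Euclidean algorithm:
6084 = 1*5995 + 89
5995 = 67*89 + 32
89 = 2*32 + 25
32 = 1*25 + 7
25 = 3*7 + 4
7 = 1*4 + 3
4 = 1*3 + 1
3 = 3*1 + 0
gcd(5995, 6084) = 1, so the inverse exists.
Back-substitute for 1:
1 = 1*4 − 1*3
  = −1*7 + 2*4
  = 2*25 − 7*7
  = −7*32 + 9*25
  = 9*89 − 25*32
  = −25*5995 + 1684*89
  = 1684*6084 − 1709*5995
So 5995⁻¹ ≡ −1709 ≡ 4375 (mod 6084).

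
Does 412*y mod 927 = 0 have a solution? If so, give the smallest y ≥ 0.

gcd(412, 927) = 103, and 103 | 0, so solutions exist.
Divide through by 103: 4*y ≡ 0 mod 9.
4⁻¹ ≡ 7 (mod 9).
y ≡ 7*0 ≡ 0 (mod 9).
The smallest non-negative solution is y = 0.

0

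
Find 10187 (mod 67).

10187 = 152*67 + 3, so 10187 ≡ 3 (mod 67).

3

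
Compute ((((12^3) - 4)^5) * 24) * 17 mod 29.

(12)^3 ≡ 17 (mod 29)
17 - 4 = 13
(13)^5 ≡ 6 (mod 29)
6 * 24 = 144 ≡ 28 (mod 29)
28 * 17 = 476 ≡ 12 (mod 29)

12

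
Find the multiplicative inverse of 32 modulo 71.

20

71 = 2*32 + 7
32 = 4*7 + 4
7 = 1*4 + 3
4 = 1*3 + 1
3 = 3*1 + 0
gcd(32, 71) = 1, so the inverse exists.
Back-substitute for 1:
1 = 1*4 − 1*3
  = −1*7 + 2*4
  = 2*32 − 9*7
  = −9*71 + 20*32
So 32⁻¹ ≡ 20 (mod 71).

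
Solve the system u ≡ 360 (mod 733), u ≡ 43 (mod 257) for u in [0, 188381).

733⁻¹ mod 257: 733·142 ≡ 1 (mod 257), so 733⁻¹ ≡ 142.
u = 360 + 733·((43 − 360)·142 mod 257) = 360 + 733·218 = 160154.
Check: 160154 mod 733 = 360, 160154 mod 257 = 43. ✓

160154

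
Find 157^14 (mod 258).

Using repeated squaring:
157^1 ≡ 157 (mod 258)
157^2 ≡ 157^2 = 24649 ≡ 139 (mod 258)
157^4 ≡ 139^2 = 19321 ≡ 229 (mod 258)
157^8 ≡ 229^2 = 52441 ≡ 67 (mod 258)
157^14 = 157^8 × 157^4 × 157^2 ≡ 67 × 229 × 139 (mod 258).
Accumulate the product:
67 × 229 = 15343 ≡ 121
121 × 139 = 16819 ≡ 49

49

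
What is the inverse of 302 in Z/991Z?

443

991 = 3*302 + 85
302 = 3*85 + 47
85 = 1*47 + 38
47 = 1*38 + 9
38 = 4*9 + 2
9 = 4*2 + 1
2 = 2*1 + 0
gcd(302, 991) = 1, so the inverse exists.
Back-substitute for 1:
1 = 1*9 − 4*2
  = −4*38 + 17*9
  = 17*47 − 21*38
  = −21*85 + 38*47
  = 38*302 − 135*85
  = −135*991 + 443*302
So 302⁻¹ ≡ 443 (mod 991).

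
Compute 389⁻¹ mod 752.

752 = 1×389 + 363
389 = 1×363 + 26
363 = 13×26 + 25
26 = 1×25 + 1
25 = 25×1 + 0
gcd(389, 752) = 1, so the inverse exists.
Back-substitute for 1:
1 = 1×26 − 1×25
  = −1×363 + 14×26
  = 14×389 − 15×363
  = −15×752 + 29×389
So 389⁻¹ ≡ 29 (mod 752).

29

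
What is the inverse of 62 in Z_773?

773 = 12×62 + 29
62 = 2×29 + 4
29 = 7×4 + 1
4 = 4×1 + 0
gcd(62, 773) = 1, so the inverse exists.
Back-substitute for 1:
1 = 1×29 − 7×4
  = −7×62 + 15×29
  = 15×773 − 187×62
So 62⁻¹ ≡ −187 ≡ 586 (mod 773).

586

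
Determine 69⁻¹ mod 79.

71

Apply the Euclidean algorithm and back-substitute:
79 = 1×69 + 10
69 = 6×10 + 9
10 = 1×9 + 1
9 = 9×1 + 0
gcd(69, 79) = 1, so the inverse exists.
Back-substitute for 1:
1 = 1×10 − 1×9
  = −1×69 + 7×10
  = 7×79 − 8×69
So 69⁻¹ ≡ −8 ≡ 71 (mod 79).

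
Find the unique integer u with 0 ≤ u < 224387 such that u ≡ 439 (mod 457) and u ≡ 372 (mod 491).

166330

457⁻¹ mod 491: 457×361 ≡ 1 (mod 491), so 457⁻¹ ≡ 361.
u = 439 + 457×((372 − 439)×361 mod 491) = 439 + 457×363 = 166330.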